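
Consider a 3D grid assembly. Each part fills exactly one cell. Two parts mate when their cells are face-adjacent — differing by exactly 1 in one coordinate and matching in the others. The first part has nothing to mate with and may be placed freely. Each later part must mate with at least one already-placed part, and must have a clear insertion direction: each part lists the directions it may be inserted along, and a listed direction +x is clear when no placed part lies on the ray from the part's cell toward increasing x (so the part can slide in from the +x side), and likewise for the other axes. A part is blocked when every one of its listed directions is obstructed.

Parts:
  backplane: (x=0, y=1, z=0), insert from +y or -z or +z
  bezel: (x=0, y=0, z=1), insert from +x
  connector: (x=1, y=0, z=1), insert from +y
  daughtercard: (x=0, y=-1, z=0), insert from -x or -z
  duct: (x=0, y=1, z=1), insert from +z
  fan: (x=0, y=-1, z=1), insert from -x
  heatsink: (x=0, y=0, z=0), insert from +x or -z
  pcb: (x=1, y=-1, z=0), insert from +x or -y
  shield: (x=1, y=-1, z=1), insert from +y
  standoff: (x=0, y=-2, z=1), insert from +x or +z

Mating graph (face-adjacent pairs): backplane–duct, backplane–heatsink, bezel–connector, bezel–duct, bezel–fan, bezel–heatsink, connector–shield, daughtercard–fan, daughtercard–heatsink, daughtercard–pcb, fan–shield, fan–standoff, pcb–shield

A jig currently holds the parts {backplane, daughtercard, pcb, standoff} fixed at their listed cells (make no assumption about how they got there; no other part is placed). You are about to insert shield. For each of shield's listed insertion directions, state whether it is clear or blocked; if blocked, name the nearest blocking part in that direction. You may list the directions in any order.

+y: ray from shield(1, -1, 1) has no placed part ⇒ clear

+y: clear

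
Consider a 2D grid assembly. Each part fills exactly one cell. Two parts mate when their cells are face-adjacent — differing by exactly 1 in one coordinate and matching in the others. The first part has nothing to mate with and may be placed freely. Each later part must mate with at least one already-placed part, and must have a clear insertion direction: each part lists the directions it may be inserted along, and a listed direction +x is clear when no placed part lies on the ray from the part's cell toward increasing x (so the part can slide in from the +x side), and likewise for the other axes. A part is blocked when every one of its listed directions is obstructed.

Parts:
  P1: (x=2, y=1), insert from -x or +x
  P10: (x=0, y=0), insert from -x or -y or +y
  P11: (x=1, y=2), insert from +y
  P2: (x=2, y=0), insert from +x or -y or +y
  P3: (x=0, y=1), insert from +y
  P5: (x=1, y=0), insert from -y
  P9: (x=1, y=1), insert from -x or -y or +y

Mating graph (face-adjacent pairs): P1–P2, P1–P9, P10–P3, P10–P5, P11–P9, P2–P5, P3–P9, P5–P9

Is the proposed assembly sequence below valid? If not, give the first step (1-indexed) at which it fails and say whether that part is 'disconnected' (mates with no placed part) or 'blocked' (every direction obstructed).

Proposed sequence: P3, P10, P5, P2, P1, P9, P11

Valid

1. P3@(0, 1) [+y clear] — {P3}
2. P10@(0, 0) [-x clear] — {P10, P3}
3. P5@(1, 0) [-y clear] — {P10, P3, P5}
4. P2@(2, 0) [+x clear] — {P10, P2, P3, P5}
5. P1@(2, 1) [+x clear] — {P1, P10, P2, P3, P5}
6. P9@(1, 1) [+y clear] — {P1, P10, P2, P3, P5, P9}
7. P11@(1, 2) [+y clear] — {P1, P10, P11, P2, P3, P5, P9}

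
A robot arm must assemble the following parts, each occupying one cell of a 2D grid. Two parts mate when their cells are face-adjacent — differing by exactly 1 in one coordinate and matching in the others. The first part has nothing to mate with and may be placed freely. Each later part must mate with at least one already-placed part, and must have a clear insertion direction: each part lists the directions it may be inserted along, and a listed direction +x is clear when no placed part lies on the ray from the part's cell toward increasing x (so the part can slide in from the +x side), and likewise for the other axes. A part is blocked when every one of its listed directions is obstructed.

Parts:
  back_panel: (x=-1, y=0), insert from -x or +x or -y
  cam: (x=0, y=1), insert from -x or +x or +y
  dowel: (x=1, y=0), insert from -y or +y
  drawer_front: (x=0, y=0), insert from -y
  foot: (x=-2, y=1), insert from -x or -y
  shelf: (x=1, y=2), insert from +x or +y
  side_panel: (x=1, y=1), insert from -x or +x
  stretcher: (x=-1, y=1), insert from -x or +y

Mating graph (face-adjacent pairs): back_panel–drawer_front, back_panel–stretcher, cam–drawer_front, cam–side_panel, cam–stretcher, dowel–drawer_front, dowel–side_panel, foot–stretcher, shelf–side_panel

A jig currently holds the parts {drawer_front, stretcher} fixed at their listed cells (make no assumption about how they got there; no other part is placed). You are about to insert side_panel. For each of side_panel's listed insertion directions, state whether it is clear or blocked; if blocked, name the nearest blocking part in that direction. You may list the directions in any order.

-x: nearest on ray is stretcher@(-1, 1) ⇒ blocked
+x: ray from side_panel(1, 1) has no placed part ⇒ clear

+x: clear; -x: blocked by stretcher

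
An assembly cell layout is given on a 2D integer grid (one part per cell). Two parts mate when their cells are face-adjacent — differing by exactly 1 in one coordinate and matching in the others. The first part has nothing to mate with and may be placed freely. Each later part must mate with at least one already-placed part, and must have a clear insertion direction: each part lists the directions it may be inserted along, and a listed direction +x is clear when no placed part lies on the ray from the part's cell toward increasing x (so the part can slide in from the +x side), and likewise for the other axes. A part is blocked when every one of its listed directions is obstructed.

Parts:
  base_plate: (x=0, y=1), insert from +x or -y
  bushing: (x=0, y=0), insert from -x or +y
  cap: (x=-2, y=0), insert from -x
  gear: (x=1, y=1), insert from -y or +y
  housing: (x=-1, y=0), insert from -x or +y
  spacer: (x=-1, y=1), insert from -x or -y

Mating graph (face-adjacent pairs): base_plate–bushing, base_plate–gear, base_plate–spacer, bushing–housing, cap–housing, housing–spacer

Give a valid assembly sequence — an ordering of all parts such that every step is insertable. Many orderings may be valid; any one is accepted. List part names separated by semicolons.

cap; housing; bushing; base_plate; gear; spacer

1. cap@(-2, 0) [-x clear] — {cap}
2. housing@(-1, 0) [+y clear] — {cap, housing}
3. bushing@(0, 0) [+y clear] — {bushing, cap, housing}
4. base_plate@(0, 1) [+x clear] — {base_plate, bushing, cap, housing}
5. gear@(1, 1) [-y clear] — {base_plate, bushing, cap, gear, housing}
6. spacer@(-1, 1) [-x clear] — {base_plate, bushing, cap, gear, housing, spacer}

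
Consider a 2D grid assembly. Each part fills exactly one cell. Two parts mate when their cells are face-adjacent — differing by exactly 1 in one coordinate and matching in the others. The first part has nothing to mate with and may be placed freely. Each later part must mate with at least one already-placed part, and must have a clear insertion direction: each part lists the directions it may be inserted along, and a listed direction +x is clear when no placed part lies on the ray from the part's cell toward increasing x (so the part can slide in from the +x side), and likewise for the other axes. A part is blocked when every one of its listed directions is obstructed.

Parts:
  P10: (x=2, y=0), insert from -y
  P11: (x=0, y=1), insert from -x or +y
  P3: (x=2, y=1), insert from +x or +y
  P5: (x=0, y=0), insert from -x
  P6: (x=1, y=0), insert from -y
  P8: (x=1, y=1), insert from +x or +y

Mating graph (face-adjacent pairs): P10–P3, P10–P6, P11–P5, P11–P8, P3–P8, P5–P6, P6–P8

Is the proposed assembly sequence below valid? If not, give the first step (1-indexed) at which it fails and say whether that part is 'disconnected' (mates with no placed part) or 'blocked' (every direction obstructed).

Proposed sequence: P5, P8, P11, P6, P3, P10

1. P5@(0, 0) [-x clear] — {P5}
2. P8@(1, 1) — no placed neighbour ⇒ disconnected

Invalid at step 2 (disconnected)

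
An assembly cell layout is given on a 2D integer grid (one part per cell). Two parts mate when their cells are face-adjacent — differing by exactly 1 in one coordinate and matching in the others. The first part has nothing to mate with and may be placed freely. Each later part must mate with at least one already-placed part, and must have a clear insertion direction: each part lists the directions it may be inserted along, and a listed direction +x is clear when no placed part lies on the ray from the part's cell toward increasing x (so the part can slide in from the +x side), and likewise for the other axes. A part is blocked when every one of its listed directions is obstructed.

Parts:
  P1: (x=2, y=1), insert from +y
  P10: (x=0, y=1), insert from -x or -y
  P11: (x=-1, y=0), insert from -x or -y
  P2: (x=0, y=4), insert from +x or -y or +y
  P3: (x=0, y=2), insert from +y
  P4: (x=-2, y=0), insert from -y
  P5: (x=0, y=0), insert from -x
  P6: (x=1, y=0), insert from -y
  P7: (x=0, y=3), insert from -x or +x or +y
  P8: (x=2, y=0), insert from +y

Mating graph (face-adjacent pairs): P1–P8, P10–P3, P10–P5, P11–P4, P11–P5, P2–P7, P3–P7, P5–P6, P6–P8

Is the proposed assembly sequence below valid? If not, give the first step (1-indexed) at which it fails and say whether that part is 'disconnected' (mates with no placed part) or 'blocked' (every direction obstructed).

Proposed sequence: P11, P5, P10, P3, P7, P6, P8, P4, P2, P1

Invalid at step 2 (blocked)

1. P11@(-1, 0) [-x clear] — {P11}
2. P5@(0, 0) — -x all obstructed ⇒ blocked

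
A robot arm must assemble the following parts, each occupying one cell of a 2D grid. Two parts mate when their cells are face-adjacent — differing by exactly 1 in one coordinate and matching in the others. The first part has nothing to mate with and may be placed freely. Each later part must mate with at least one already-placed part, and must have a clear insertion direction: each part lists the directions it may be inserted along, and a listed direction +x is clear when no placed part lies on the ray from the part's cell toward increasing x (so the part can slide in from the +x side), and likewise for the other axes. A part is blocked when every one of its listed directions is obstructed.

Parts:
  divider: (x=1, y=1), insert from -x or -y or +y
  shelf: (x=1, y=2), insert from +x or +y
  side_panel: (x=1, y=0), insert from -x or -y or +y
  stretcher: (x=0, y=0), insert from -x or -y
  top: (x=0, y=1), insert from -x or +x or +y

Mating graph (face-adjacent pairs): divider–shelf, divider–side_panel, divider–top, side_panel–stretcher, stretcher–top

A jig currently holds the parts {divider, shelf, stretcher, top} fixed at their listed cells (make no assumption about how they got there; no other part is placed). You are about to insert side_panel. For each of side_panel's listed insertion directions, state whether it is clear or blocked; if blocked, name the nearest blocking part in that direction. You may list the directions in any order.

-x: nearest on ray is stretcher@(0, 0) ⇒ blocked
-y: ray from side_panel(1, 0) has no placed part ⇒ clear
+y: nearest on ray is divider@(1, 1) ⇒ blocked

+y: blocked by divider; -x: blocked by stretcher; -y: clear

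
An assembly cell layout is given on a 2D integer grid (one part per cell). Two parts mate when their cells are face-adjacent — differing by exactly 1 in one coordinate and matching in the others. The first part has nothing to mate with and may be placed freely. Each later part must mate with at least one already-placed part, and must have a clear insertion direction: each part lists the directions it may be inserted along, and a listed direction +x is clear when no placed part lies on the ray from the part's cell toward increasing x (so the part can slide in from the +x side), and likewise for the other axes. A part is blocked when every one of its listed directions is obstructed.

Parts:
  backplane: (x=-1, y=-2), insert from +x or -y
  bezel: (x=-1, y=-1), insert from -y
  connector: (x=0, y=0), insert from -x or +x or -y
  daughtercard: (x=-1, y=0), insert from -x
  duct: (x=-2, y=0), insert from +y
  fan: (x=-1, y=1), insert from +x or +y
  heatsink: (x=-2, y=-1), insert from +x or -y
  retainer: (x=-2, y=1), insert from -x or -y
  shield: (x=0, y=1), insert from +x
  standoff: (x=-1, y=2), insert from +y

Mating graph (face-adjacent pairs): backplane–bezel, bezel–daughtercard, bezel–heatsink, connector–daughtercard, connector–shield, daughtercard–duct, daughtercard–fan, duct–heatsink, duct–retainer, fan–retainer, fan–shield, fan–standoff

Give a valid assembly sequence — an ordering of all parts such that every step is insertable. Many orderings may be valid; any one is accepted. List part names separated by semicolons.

1. standoff@(-1, 2) [+y clear] — {standoff}
2. fan@(-1, 1) [+x clear] — {fan, standoff}
3. shield@(0, 1) [+x clear] — {fan, shield, standoff}
4. daughtercard@(-1, 0) [-x clear] — {daughtercard, fan, shield, standoff}
5. duct@(-2, 0) [+y clear] — {daughtercard, duct, fan, shield, standoff}
6. retainer@(-2, 1) [-x clear] — {daughtercard, duct, fan, retainer, shield, standoff}
7. heatsink@(-2, -1) [+x clear] — {daughtercard, duct, fan, heatsink, retainer, shield, standoff}
8. connector@(0, 0) [+x clear] — {connector, daughtercard, duct, fan, heatsink, retainer, shield, standoff}
9. bezel@(-1, -1) [-y clear] — {bezel, connector, daughtercard, duct, fan, heatsink, retainer, shield, standoff}
10. backplane@(-1, -2) [+x clear] — {backplane, bezel, connector, daughtercard, duct, fan, heatsink, retainer, shield, standoff}

standoff; fan; shield; daughtercard; duct; retainer; heatsink; connector; bezel; backplane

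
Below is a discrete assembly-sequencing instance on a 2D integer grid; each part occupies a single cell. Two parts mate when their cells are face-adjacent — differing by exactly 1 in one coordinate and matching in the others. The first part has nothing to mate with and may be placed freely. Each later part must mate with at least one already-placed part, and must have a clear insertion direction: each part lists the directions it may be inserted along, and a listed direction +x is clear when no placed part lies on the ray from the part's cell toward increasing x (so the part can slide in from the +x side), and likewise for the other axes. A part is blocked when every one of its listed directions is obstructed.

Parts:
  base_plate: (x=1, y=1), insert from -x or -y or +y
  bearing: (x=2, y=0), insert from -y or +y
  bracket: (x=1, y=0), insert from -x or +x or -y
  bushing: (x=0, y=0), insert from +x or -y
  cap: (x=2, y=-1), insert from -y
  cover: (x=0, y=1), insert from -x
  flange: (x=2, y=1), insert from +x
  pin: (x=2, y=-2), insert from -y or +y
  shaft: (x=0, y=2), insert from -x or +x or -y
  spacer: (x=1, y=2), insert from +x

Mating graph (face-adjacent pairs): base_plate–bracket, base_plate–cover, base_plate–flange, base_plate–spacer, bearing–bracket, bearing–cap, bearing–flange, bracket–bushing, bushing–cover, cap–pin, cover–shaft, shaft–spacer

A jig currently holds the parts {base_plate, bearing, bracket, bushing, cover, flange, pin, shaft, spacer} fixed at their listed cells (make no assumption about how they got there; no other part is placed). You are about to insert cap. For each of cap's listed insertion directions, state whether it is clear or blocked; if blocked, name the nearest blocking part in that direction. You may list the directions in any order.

-y: blocked by pin

-y: nearest on ray is pin@(2, -2) ⇒ blocked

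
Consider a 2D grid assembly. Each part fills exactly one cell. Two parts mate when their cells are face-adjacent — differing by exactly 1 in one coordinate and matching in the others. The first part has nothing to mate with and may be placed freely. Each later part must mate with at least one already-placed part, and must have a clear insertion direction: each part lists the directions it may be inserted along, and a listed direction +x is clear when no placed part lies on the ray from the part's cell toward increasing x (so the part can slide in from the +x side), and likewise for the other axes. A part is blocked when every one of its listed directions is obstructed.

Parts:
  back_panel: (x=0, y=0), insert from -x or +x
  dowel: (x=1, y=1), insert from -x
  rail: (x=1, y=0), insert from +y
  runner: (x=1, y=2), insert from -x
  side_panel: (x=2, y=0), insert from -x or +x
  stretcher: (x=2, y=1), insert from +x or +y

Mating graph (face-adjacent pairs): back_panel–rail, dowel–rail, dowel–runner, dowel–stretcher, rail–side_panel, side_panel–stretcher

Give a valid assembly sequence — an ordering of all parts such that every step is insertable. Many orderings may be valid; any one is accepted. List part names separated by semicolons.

back_panel; rail; side_panel; stretcher; dowel; runner

1. back_panel@(0, 0) [-x clear] — {back_panel}
2. rail@(1, 0) [+y clear] — {back_panel, rail}
3. side_panel@(2, 0) [+x clear] — {back_panel, rail, side_panel}
4. stretcher@(2, 1) [+x clear] — {back_panel, rail, side_panel, stretcher}
5. dowel@(1, 1) [-x clear] — {back_panel, dowel, rail, side_panel, stretcher}
6. runner@(1, 2) [-x clear] — {back_panel, dowel, rail, runner, side_panel, stretcher}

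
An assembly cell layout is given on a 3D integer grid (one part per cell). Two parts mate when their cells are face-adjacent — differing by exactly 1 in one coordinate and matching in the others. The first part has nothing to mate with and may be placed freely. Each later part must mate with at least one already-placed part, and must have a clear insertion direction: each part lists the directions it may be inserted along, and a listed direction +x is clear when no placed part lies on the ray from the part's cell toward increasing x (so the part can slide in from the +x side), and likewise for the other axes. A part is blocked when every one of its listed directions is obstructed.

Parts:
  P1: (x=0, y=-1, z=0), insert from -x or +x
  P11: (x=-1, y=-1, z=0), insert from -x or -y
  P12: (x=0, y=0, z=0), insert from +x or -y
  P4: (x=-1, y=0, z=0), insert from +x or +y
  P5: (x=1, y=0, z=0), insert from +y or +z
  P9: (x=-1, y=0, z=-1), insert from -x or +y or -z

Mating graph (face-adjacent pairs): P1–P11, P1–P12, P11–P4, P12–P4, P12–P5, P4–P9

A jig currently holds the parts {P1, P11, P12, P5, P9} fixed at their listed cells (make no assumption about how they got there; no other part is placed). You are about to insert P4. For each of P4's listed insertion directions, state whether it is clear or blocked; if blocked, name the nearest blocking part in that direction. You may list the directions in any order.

+x: blocked by P12; +y: clear

+x: nearest on ray is P12@(0, 0, 0) ⇒ blocked
+y: ray from P4(-1, 0, 0) has no placed part ⇒ clear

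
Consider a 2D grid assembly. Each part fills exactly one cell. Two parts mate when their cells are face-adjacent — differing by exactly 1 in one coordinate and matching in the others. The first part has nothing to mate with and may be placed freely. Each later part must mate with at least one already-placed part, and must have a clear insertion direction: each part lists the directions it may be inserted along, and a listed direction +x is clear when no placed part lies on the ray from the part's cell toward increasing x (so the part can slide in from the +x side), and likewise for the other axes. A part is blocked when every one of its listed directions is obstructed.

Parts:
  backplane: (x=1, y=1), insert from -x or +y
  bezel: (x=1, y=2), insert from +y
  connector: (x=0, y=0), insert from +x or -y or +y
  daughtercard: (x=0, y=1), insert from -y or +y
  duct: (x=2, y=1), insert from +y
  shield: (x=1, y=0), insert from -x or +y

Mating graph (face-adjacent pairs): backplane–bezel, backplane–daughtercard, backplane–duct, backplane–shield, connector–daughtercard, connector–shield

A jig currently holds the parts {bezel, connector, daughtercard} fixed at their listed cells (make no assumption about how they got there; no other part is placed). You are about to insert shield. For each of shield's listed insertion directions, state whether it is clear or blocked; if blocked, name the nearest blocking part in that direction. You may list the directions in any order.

+y: blocked by bezel; -x: blocked by connector

-x: nearest on ray is connector@(0, 0) ⇒ blocked
+y: nearest on ray is bezel@(1, 2) ⇒ blocked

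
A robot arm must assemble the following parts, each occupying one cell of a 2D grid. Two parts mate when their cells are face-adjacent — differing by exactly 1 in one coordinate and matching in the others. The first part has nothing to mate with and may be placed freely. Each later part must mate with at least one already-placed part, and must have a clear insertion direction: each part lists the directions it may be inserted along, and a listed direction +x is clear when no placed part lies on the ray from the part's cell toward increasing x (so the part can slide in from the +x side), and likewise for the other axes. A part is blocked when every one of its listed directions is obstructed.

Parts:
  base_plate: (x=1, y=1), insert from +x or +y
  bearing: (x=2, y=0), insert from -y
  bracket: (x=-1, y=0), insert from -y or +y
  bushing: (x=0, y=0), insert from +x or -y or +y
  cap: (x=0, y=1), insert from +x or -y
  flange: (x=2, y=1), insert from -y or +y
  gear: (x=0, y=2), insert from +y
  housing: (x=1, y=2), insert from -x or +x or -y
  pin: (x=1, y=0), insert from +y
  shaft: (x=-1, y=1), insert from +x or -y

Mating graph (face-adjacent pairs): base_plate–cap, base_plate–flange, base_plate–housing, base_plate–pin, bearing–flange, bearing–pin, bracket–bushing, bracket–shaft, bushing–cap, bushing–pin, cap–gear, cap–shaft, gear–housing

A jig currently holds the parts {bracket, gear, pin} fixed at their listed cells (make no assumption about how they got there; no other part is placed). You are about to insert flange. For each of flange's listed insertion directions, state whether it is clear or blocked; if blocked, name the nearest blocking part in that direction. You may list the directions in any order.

+y: clear; -y: clear

-y: ray from flange(2, 1) has no placed part ⇒ clear
+y: ray from flange(2, 1) has no placed part ⇒ clear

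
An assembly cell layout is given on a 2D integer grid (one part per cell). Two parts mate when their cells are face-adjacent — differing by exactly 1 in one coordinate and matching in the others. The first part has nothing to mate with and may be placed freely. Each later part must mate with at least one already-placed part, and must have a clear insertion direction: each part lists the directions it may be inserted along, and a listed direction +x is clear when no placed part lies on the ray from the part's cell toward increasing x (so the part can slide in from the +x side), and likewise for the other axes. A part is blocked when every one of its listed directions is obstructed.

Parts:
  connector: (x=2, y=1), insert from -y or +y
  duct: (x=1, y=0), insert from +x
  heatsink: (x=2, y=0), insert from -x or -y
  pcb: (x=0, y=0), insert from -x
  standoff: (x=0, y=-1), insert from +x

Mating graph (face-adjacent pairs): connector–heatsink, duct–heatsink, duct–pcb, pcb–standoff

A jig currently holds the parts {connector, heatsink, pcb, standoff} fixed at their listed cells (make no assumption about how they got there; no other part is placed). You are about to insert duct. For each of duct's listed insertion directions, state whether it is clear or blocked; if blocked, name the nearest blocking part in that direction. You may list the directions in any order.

+x: blocked by heatsink

+x: nearest on ray is heatsink@(2, 0) ⇒ blocked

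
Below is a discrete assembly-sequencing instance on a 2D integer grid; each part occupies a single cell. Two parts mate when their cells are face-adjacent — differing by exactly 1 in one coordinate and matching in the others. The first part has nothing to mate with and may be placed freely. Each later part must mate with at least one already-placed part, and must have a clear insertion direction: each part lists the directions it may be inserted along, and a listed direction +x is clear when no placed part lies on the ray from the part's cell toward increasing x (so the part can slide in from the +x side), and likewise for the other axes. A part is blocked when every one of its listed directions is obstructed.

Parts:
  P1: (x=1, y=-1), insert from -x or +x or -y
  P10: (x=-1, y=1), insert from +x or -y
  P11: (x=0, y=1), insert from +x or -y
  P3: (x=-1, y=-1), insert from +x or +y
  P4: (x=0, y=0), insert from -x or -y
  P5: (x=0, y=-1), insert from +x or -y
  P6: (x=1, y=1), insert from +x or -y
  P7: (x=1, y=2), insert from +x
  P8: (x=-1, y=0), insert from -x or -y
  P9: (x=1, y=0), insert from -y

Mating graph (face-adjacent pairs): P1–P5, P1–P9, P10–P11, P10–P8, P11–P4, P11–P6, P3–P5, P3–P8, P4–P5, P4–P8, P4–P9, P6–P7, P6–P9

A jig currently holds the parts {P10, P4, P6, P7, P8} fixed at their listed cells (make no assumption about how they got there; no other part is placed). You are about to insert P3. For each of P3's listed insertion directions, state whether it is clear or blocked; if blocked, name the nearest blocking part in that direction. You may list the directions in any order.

+x: ray from P3(-1, -1) has no placed part ⇒ clear
+y: nearest on ray is P8@(-1, 0) ⇒ blocked

+x: clear; +y: blocked by P8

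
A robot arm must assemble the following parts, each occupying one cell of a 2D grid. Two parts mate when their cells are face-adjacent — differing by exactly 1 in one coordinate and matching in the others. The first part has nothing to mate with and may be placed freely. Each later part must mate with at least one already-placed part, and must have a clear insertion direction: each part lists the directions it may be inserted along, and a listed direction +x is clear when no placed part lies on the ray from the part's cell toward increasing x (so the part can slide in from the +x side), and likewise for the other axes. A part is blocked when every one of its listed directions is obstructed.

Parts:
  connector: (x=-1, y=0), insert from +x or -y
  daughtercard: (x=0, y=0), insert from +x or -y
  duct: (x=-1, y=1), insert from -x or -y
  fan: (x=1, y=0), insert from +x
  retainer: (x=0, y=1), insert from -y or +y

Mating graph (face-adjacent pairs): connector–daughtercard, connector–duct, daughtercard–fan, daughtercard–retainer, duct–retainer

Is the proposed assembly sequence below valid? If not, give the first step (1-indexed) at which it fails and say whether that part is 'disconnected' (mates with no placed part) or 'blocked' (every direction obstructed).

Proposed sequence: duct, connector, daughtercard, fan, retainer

Valid

1. duct@(-1, 1) [-x clear] — {duct}
2. connector@(-1, 0) [+x clear] — {connector, duct}
3. daughtercard@(0, 0) [+x clear] — {connector, daughtercard, duct}
4. fan@(1, 0) [+x clear] — {connector, daughtercard, duct, fan}
5. retainer@(0, 1) [+y clear] — {connector, daughtercard, duct, fan, retainer}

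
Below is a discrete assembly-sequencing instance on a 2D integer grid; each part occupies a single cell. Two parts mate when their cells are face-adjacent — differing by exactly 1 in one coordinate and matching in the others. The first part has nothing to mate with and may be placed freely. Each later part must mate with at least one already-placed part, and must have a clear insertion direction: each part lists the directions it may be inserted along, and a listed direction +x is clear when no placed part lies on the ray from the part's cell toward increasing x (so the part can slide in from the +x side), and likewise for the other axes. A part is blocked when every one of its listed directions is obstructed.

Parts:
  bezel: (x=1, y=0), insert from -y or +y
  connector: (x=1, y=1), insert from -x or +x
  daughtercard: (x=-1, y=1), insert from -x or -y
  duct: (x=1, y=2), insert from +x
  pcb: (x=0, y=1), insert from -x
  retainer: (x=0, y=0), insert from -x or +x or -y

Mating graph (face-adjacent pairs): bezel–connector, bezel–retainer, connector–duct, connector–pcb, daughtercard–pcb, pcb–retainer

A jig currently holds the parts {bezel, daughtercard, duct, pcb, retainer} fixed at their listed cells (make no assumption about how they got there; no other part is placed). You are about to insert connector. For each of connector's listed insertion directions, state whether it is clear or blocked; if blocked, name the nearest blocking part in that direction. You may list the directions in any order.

-x: nearest on ray is pcb@(0, 1) ⇒ blocked
+x: ray from connector(1, 1) has no placed part ⇒ clear

+x: clear; -x: blocked by pcb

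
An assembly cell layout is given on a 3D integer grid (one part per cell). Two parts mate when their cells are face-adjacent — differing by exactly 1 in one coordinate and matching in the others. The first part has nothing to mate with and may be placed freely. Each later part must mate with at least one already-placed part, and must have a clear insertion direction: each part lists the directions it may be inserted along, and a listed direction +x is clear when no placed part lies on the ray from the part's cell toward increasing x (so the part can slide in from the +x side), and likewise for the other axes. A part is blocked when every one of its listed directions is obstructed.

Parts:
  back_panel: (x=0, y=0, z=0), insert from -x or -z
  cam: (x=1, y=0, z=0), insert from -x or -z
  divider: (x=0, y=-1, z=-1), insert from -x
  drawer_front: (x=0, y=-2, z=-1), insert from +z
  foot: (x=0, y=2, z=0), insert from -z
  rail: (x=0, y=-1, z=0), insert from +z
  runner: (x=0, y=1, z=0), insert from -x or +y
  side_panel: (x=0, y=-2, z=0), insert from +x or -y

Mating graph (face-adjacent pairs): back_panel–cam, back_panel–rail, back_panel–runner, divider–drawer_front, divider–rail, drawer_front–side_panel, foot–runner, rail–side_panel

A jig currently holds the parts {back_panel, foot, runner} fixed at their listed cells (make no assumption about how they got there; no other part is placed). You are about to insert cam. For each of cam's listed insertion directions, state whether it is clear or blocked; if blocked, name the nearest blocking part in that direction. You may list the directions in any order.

-x: blocked by back_panel; -z: clear

-x: nearest on ray is back_panel@(0, 0, 0) ⇒ blocked
-z: ray from cam(1, 0, 0) has no placed part ⇒ clear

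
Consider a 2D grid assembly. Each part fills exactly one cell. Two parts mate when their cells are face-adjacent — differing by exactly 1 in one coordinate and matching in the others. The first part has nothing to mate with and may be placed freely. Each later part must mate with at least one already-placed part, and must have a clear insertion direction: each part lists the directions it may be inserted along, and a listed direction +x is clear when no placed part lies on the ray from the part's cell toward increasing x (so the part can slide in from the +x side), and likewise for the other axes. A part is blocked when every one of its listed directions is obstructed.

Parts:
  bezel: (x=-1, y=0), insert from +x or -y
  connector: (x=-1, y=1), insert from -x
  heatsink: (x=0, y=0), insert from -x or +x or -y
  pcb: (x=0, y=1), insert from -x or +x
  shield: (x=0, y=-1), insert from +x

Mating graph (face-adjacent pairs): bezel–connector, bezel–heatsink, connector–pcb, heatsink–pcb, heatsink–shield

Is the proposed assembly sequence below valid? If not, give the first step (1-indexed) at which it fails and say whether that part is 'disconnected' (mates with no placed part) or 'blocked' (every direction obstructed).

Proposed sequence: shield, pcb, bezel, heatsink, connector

Invalid at step 2 (disconnected)

1. shield@(0, -1) [+x clear] — {shield}
2. pcb@(0, 1) — no placed neighbour ⇒ disconnected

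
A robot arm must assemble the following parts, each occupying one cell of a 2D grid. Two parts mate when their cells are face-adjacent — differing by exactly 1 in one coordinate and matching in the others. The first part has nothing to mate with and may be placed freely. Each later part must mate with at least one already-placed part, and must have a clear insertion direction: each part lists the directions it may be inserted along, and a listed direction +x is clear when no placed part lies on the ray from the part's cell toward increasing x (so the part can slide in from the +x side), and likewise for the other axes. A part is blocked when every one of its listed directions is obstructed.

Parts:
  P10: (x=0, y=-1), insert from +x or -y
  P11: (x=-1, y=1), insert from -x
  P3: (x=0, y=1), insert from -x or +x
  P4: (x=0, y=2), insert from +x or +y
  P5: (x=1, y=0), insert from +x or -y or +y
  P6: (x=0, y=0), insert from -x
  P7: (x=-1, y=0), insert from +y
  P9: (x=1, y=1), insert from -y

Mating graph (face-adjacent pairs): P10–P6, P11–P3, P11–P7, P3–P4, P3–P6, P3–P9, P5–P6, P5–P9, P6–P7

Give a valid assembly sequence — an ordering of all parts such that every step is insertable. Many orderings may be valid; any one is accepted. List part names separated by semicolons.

P3; P9; P4; P6; P7; P11; P5; P10

1. P3@(0, 1) [-x clear] — {P3}
2. P9@(1, 1) [-y clear] — {P3, P9}
3. P4@(0, 2) [+x clear] — {P3, P4, P9}
4. P6@(0, 0) [-x clear] — {P3, P4, P6, P9}
5. P7@(-1, 0) [+y clear] — {P3, P4, P6, P7, P9}
6. P11@(-1, 1) [-x clear] — {P11, P3, P4, P6, P7, P9}
7. P5@(1, 0) [+x clear] — {P11, P3, P4, P5, P6, P7, P9}
8. P10@(0, -1) [+x clear] — {P10, P11, P3, P4, P5, P6, P7, P9}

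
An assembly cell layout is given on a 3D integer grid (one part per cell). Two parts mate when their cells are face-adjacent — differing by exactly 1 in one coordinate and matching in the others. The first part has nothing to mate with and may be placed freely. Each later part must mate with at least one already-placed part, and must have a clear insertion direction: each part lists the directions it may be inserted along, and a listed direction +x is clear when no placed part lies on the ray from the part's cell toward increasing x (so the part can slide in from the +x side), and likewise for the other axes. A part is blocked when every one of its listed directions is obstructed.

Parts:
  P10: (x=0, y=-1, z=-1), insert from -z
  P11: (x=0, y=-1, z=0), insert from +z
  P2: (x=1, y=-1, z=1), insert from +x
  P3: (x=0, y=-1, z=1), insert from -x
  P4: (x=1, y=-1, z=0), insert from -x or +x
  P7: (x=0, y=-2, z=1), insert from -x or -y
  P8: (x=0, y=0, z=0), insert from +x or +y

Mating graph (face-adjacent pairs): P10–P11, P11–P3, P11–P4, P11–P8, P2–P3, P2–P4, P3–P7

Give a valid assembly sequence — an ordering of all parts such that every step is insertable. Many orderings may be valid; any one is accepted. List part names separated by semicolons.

P11; P4; P2; P8; P10; P3; P7

1. P11@(0, -1, 0) [+z clear] — {P11}
2. P4@(1, -1, 0) [+x clear] — {P11, P4}
3. P2@(1, -1, 1) [+x clear] — {P11, P2, P4}
4. P8@(0, 0, 0) [+x clear] — {P11, P2, P4, P8}
5. P10@(0, -1, -1) [-z clear] — {P10, P11, P2, P4, P8}
6. P3@(0, -1, 1) [-x clear] — {P10, P11, P2, P3, P4, P8}
7. P7@(0, -2, 1) [-x clear] — {P10, P11, P2, P3, P4, P7, P8}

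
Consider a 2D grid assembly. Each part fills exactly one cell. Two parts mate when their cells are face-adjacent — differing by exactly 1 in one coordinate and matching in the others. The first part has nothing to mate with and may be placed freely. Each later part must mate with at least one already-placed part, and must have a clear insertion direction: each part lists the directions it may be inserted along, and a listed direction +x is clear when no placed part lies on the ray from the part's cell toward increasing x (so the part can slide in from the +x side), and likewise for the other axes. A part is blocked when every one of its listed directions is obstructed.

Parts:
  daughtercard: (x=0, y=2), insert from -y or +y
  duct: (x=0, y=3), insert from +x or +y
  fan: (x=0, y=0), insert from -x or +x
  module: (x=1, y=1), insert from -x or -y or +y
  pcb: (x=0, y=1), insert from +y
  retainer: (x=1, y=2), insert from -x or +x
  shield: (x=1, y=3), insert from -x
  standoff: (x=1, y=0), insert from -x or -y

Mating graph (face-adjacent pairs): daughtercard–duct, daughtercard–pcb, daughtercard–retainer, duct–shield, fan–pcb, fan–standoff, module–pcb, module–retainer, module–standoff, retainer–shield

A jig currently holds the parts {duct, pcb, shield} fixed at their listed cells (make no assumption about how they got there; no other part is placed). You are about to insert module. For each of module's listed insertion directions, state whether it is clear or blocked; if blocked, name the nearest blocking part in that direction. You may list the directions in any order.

-x: nearest on ray is pcb@(0, 1) ⇒ blocked
-y: ray from module(1, 1) has no placed part ⇒ clear
+y: nearest on ray is shield@(1, 3) ⇒ blocked

+y: blocked by shield; -x: blocked by pcb; -y: clear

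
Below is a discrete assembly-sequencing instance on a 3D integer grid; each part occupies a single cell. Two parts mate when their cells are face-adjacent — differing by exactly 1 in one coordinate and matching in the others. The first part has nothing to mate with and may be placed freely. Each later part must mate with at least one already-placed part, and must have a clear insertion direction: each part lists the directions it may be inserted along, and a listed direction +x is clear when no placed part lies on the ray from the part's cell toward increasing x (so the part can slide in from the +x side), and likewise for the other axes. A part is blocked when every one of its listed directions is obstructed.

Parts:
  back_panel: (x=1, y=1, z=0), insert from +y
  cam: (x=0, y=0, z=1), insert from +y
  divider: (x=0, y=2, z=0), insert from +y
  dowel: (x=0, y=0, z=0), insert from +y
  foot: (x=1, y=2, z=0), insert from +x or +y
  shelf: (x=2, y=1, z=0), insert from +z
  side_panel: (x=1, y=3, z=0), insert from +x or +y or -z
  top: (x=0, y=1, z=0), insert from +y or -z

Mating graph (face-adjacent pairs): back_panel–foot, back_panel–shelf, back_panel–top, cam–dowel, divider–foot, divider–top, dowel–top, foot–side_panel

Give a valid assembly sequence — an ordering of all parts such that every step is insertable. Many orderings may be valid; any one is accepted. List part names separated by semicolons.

dowel; cam; top; back_panel; shelf; divider; foot; side_panel

1. dowel@(0, 0, 0) [+y clear] — {dowel}
2. cam@(0, 0, 1) [+y clear] — {cam, dowel}
3. top@(0, 1, 0) [+y clear] — {cam, dowel, top}
4. back_panel@(1, 1, 0) [+y clear] — {back_panel, cam, dowel, top}
5. shelf@(2, 1, 0) [+z clear] — {back_panel, cam, dowel, shelf, top}
6. divider@(0, 2, 0) [+y clear] — {back_panel, cam, divider, dowel, shelf, top}
7. foot@(1, 2, 0) [+x clear] — {back_panel, cam, divider, dowel, foot, shelf, top}
8. side_panel@(1, 3, 0) [+x clear] — {back_panel, cam, divider, dowel, foot, shelf, side_panel, top}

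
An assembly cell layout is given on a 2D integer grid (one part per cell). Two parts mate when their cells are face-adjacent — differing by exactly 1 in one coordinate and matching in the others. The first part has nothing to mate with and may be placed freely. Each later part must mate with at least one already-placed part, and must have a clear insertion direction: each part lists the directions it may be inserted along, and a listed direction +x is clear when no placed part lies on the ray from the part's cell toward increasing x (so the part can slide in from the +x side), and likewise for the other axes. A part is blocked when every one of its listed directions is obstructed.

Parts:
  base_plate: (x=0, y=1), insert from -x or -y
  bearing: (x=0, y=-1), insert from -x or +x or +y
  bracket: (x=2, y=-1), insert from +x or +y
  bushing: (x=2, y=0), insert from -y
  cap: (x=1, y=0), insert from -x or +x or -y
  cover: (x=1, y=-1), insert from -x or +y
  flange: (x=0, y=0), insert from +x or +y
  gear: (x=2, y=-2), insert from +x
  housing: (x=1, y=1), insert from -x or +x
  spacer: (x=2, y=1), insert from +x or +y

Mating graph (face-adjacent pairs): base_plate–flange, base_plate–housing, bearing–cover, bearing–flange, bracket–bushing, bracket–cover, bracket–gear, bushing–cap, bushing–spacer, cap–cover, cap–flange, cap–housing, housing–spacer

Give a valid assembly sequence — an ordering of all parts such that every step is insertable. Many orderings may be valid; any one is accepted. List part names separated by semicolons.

cap; flange; housing; spacer; base_plate; bushing; bracket; gear; cover; bearing

1. cap@(1, 0) [-x clear] — {cap}
2. flange@(0, 0) [+y clear] — {cap, flange}
3. housing@(1, 1) [-x clear] — {cap, flange, housing}
4. spacer@(2, 1) [+x clear] — {cap, flange, housing, spacer}
5. base_plate@(0, 1) [-x clear] — {base_plate, cap, flange, housing, spacer}
6. bushing@(2, 0) [-y clear] — {base_plate, bushing, cap, flange, housing, spacer}
7. bracket@(2, -1) [+x clear] — {base_plate, bracket, bushing, cap, flange, housing, spacer}
8. gear@(2, -2) [+x clear] — {base_plate, bracket, bushing, cap, flange, gear, housing, spacer}
9. cover@(1, -1) [-x clear] — {base_plate, bracket, bushing, cap, cover, flange, gear, housing, spacer}
10. bearing@(0, -1) [-x clear] — {base_plate, bearing, bracket, bushing, cap, cover, flange, gear, housing, spacer}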